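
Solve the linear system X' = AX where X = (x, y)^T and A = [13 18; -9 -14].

x(t) = c_1e^(-5t) - 2c_2e^(4t), y(t) = -c_1e^(-5t) + c_2e^(4t)

Coefficient matrix A = [[13, 18], [-9, -14]].
Characteristic polynomial det(A - λI) = λ^2 + λ - 20 = 0.
Eigenvalues λ = -5, 4.
For λ=-5: (A-λI) row 1 is [18, 18], so an eigenvector is (1, -1).
For λ=4: (A-λI) row 1 is [9, 18], so an eigenvector is (-2, 1).
General solution: c_1e^(-5t)(1,-1) + c_2e^(4t)(-2,1).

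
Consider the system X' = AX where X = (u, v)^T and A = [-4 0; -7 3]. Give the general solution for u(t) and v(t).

Coefficient matrix A = [[-4, 0], [-7, 3]].
Characteristic polynomial det(A - λI) = λ^2 + λ - 12 = 0.
Eigenvalues λ = -4, 3.
For λ=-4: (A-λI) row 2 is [-7, 7], so an eigenvector is (1, 1).
For λ=3: (A-λI) row 1 is [-7, 0], so an eigenvector is (0, -1).
General solution: c_1e^(-4t)(1,1) + c_2e^(3t)(0,-1).

u(t) = c_1e^(-4t), v(t) = c_1e^(-4t) - c_2e^(3t)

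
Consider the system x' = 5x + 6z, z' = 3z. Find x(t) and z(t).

Coefficient matrix A = [[5, 6], [0, 3]].
Characteristic polynomial det(A - λI) = λ^2 - 8λ + 15 = 0.
Eigenvalues λ = 5, 3.
For λ=5: (A-λI) row 1 is [0, 6], so an eigenvector is (1, 0).
For λ=3: (A-λI) row 1 is [2, 6], so an eigenvector is (3, -1).
General solution: C_1e^(5t)(1,0) + C_2e^(3t)(3,-1).

x(t) = C_1e^(5t) + 3C_2e^(3t), z(t) = -C_2e^(3t)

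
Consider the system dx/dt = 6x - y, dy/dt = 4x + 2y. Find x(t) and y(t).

Coefficient matrix A = [[6, -1], [4, 2]].
Characteristic polynomial det(A - λI) = λ^2 - 8λ + 16 = 0.
Single eigenvalue λ = 4 with algebraic multiplicity 2.
Eigenvector v = (1,2); generalized eigenvector w with (A-λI)w=v is (2,3).
General solution: e^(4t)[K_1·v + K_2·(t·v + w)].

x(t) = K_1e^(4t) + K_2te^(4t) + 2K_2e^(4t), y(t) = 2K_1e^(4t) + 2K_2te^(4t) + 3K_2e^(4t)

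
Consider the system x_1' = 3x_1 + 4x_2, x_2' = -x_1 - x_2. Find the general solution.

Coefficient matrix A = [[3, 4], [-1, -1]].
Characteristic polynomial det(A - λI) = λ^2 - 2λ + 1 = 0.
Single eigenvalue λ = 1 with algebraic multiplicity 2.
Eigenvector v = (-2,1); generalized eigenvector w with (A-λI)w=v is (1,-1).
General solution: e^(t)[K_1·v + K_2·(t·v + w)].

x_1(t) = -2K_1e^(t) - 2K_2te^(t) + K_2e^(t), x_2(t) = K_1e^(t) + K_2te^(t) - K_2e^(t)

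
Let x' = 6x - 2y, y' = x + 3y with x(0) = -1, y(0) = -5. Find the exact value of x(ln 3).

A = [[6,-2],[1,3]]; eigenvalues λ = 4, 5.
Eigenvectors: (-1,-1) for λ=4, (2,1) for λ=5.
From the initial condition, c_1 = 9, c_2 = 4.
x(ln 3) = (9)(3^4)(-1) + (4)(3^5)(2) = 1215.

1215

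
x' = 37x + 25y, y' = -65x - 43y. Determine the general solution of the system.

Coefficient matrix A = [[37, 25], [-65, -43]].
Characteristic polynomial det(A - λI) = λ^2 + 6λ + 34 = 0.
Eigenvalues λ = -3 ± 5i (complex conjugate pair).
For λ=-3+5i: an eigenvector is (-1,2) - i(2,-3) = (-1 - 2i, 2 + 3i).
A real fundamental pair from Re and Im of e^((-3+5i)t)v: X_1 = e^(-3t)(cos(5t)·(-1,2) + sin(5t)·(2,-3)), X_2 = e^(-3t)(sin(5t)·(-1,2) - cos(5t)·(2,-3)).
General solution: c_1X_1 + c_2X_2.

x(t) = 2c_1e^(-3t)sin(5t) - c_1e^(-3t)cos(5t) - c_2e^(-3t)sin(5t) - 2c_2e^(-3t)cos(5t), y(t) = -3c_1e^(-3t)sin(5t) + 2c_1e^(-3t)cos(5t) + 2c_2e^(-3t)sin(5t) + 3c_2e^(-3t)cos(5t)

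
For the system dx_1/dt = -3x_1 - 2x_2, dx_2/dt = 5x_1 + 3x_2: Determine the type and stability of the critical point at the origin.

A = [[-3,-2],[5,3]]; det(A-λI) = λ^2 + 1.
λ = 0 ± i: zero real part.

center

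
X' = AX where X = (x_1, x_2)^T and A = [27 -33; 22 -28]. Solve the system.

Coefficient matrix A = [[27, -33], [22, -28]].
Characteristic polynomial det(A - λI) = λ^2 + λ - 30 = 0.
Eigenvalues λ = 5, -6.
For λ=5: (A-λI) row 1 is [22, -33], so an eigenvector is (-3, -2).
For λ=-6: (A-λI) row 1 is [33, -33], so an eigenvector is (-1, -1).
General solution: c_1e^(5t)(-3,-2) + c_2e^(-6t)(-1,-1).

x_1(t) = -3c_1e^(5t) - c_2e^(-6t), x_2(t) = -2c_1e^(5t) - c_2e^(-6t)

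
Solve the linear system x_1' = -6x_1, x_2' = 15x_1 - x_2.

x_1(t) = K_2e^(-6t), x_2(t) = -K_1e^(-t) - 3K_2e^(-6t)

Coefficient matrix A = [[-6, 0], [15, -1]].
Characteristic polynomial det(A - λI) = λ^2 + 7λ + 6 = 0.
Eigenvalues λ = -1, -6.
For λ=-1: (A-λI) row 1 is [-5, 0], so an eigenvector is (0, -1).
For λ=-6: (A-λI) row 2 is [15, 5], so an eigenvector is (1, -3).
General solution: K_1e^(-t)(0,-1) + K_2e^(-6t)(1,-3).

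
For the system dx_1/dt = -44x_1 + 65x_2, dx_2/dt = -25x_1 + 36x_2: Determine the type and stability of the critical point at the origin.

A = [[-44,65],[-25,36]]; det(A-λI) = λ^2 + 8λ + 41.
λ = -4 ± 5i: negative real part.

stable spiral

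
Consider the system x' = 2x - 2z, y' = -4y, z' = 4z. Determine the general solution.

Coefficient matrix A = [[2, 0, -2], [0, -4, 0], [0, 0, 4]].
det(A - λI) = 0 gives eigenvalues λ = 4, -4, 2.
For λ=4: eigenvector (-1,0,1).
For λ=-4: eigenvector (0,1,0).
For λ=2: eigenvector (1,0,0).
General solution: c_1e^(4t)(-1,0,1) + c_2e^(-4t)(0,1,0) + c_3e^(2t)(1,0,0).

x(t) = -c_1e^(4t) + c_3e^(2t), y(t) = c_2e^(-4t), z(t) = c_1e^(4t)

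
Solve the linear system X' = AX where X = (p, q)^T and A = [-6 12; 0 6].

p(t) = c_1e^(6t) - c_2e^(-6t), q(t) = c_1e^(6t)

Coefficient matrix A = [[-6, 12], [0, 6]].
Characteristic polynomial det(A - λI) = λ^2 - 36 = 0.
Eigenvalues λ = 6, -6.
For λ=6: (A-λI) row 1 is [-12, 12], so an eigenvector is (1, 1).
For λ=-6: (A-λI) row 1 is [0, 12], so an eigenvector is (-1, 0).
General solution: c_1e^(6t)(1,1) + c_2e^(-6t)(-1,0).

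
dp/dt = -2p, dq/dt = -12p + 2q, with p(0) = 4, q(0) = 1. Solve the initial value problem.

Coefficient matrix A = [[-2, 0], [-12, 2]].
Characteristic polynomial det(A - λI) = λ^2 - 4 = 0.
Eigenvalues λ = -2, 2.
For λ=-2: (A-λI) row 2 is [-12, 4], so an eigenvector is (1, 3).
For λ=2: (A-λI) row 1 is [-4, 0], so an eigenvector is (0, -1).
General solution: c_1e^(-2t)(1,3) + c_2e^(2t)(0,-1).
Applying p(0)=4, q(0)=1 gives c_1=4, c_2=11.

p(t) = 4e^(-2t), q(t) = -11e^(2t) + 12e^(-2t)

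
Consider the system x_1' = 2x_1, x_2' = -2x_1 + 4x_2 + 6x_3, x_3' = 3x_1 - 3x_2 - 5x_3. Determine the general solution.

x_1(t) = C_1e^(2t), x_2(t) = C_1e^(2t) - C_2e^(-2t) - 2C_3e^(t), x_3(t) = C_2e^(-2t) + C_3e^(t)

Coefficient matrix A = [[2, 0, 0], [-2, 4, 6], [3, -3, -5]].
det(A - λI) = 0 gives eigenvalues λ = 2, -2, 1.
For λ=2: eigenvector (1,1,0).
For λ=-2: eigenvector (0,-1,1).
For λ=1: eigenvector (0,-2,1).
General solution: C_1e^(2t)(1,1,0) + C_2e^(-2t)(0,-1,1) + C_3e^(t)(0,-2,1).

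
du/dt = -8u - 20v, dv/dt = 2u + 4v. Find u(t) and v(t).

Coefficient matrix A = [[-8, -20], [2, 4]].
Characteristic polynomial det(A - λI) = λ^2 + 4λ + 8 = 0.
Eigenvalues λ = -2 ± 2i (complex conjugate pair).
For λ=-2+2i: an eigenvector is (3,-1) - i(1,0) = (3 - i, -1).
A real fundamental pair from Re and Im of e^((-2+2i)t)v: X_1 = e^(-2t)(cos(2t)·(3,-1) + sin(2t)·(1,0)), X_2 = e^(-2t)(sin(2t)·(3,-1) - cos(2t)·(1,0)).
General solution: K_1X_1 + K_2X_2.

u(t) = K_1e^(-2t)sin(2t) + 3K_1e^(-2t)cos(2t) + 3K_2e^(-2t)sin(2t) - K_2e^(-2t)cos(2t), v(t) = -K_1e^(-2t)cos(2t) - K_2e^(-2t)sin(2t)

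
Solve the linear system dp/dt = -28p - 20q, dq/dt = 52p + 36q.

Coefficient matrix A = [[-28, -20], [52, 36]].
Characteristic polynomial det(A - λI) = λ^2 - 8λ + 32 = 0.
Eigenvalues λ = 4 ± 4i (complex conjugate pair).
For λ=4+4i: an eigenvector is (2,-3) - i(-1,2) = (2 + i, -3 - 2i).
A real fundamental pair from Re and Im of e^((4+4i)t)v: X_1 = e^(4t)(cos(4t)·(2,-3) + sin(4t)·(-1,2)), X_2 = e^(4t)(sin(4t)·(2,-3) - cos(4t)·(-1,2)).
General solution: K_1X_1 + K_2X_2.

p(t) = -K_1e^(4t)sin(4t) + 2K_1e^(4t)cos(4t) + 2K_2e^(4t)sin(4t) + K_2e^(4t)cos(4t), q(t) = 2K_1e^(4t)sin(4t) - 3K_1e^(4t)cos(4t) - 3K_2e^(4t)sin(4t) - 2K_2e^(4t)cos(4t)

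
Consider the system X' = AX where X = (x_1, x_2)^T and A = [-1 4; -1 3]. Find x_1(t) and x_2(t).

Coefficient matrix A = [[-1, 4], [-1, 3]].
Characteristic polynomial det(A - λI) = λ^2 - 2λ + 1 = 0.
Single eigenvalue λ = 1 with algebraic multiplicity 2.
Eigenvector v = (2,1); generalized eigenvector w with (A-λI)w=v is (3,2).
General solution: e^(t)[c_1·v + c_2·(t·v + w)].

x_1(t) = 2c_1e^(t) + 2c_2te^(t) + 3c_2e^(t), x_2(t) = c_1e^(t) + c_2te^(t) + 2c_2e^(t)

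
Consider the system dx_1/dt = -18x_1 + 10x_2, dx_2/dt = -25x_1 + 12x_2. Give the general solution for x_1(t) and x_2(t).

x_1(t) = c_1e^(-3t)sin(5t) + c_1e^(-3t)cos(5t) + c_2e^(-3t)sin(5t) - c_2e^(-3t)cos(5t), x_2(t) = c_1e^(-3t)sin(5t) + 2c_1e^(-3t)cos(5t) + 2c_2e^(-3t)sin(5t) - c_2e^(-3t)cos(5t)

Coefficient matrix A = [[-18, 10], [-25, 12]].
Characteristic polynomial det(A - λI) = λ^2 + 6λ + 34 = 0.
Eigenvalues λ = -3 ± 5i (complex conjugate pair).
For λ=-3+5i: an eigenvector is (1,2) - i(1,1) = (1 - i, 2 - i).
A real fundamental pair from Re and Im of e^((-3+5i)t)v: X_1 = e^(-3t)(cos(5t)·(1,2) + sin(5t)·(1,1)), X_2 = e^(-3t)(sin(5t)·(1,2) - cos(5t)·(1,1)).
General solution: c_1X_1 + c_2X_2.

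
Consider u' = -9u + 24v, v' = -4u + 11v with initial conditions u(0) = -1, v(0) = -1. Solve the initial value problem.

u(t) = -4e^(3t) + 3e^(-t), v(t) = -2e^(3t) + e^(-t)

Coefficient matrix A = [[-9, 24], [-4, 11]].
Characteristic polynomial det(A - λI) = λ^2 - 2λ - 3 = 0.
Eigenvalues λ = -1, 3.
For λ=-1: (A-λI) row 1 is [-8, 24], so an eigenvector is (-3, -1).
For λ=3: (A-λI) row 1 is [-12, 24], so an eigenvector is (-2, -1).
General solution: C_1e^(-t)(-3,-1) + C_2e^(3t)(-2,-1).
Applying u(0)=-1, v(0)=-1 gives C_1=-1, C_2=2.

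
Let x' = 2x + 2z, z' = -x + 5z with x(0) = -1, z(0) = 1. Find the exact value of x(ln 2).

A = [[2,2],[-1,5]]; eigenvalues λ = 3, 4.
Eigenvectors: (-2,-1) for λ=3, (-1,-1) for λ=4.
From the initial condition, c_1 = 2, c_2 = -3.
x(ln 2) = (2)(2^3)(-2) + (-3)(2^4)(-1) = 16.

16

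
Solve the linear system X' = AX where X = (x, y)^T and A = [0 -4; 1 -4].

x(t) = -2K_1e^(-2t) - 2K_2te^(-2t) - K_2e^(-2t), y(t) = -K_1e^(-2t) - K_2te^(-2t)

Coefficient matrix A = [[0, -4], [1, -4]].
Characteristic polynomial det(A - λI) = λ^2 + 4λ + 4 = 0.
Single eigenvalue λ = -2 with algebraic multiplicity 2.
Eigenvector v = (-2,-1); generalized eigenvector w with (A-λI)w=v is (-1,0).
General solution: e^(-2t)[K_1·v + K_2·(t·v + w)].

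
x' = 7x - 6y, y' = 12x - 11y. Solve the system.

x(t) = K_1e^(-5t) - K_2e^(t), y(t) = 2K_1e^(-5t) - K_2e^(t)

Coefficient matrix A = [[7, -6], [12, -11]].
Characteristic polynomial det(A - λI) = λ^2 + 4λ - 5 = 0.
Eigenvalues λ = -5, 1.
For λ=-5: (A-λI) row 1 is [12, -6], so an eigenvector is (1, 2).
For λ=1: (A-λI) row 1 is [6, -6], so an eigenvector is (-1, -1).
General solution: K_1e^(-5t)(1,2) + K_2e^(t)(-1,-1).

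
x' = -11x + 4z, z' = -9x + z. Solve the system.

x(t) = -2K_1e^(-5t) - 2K_2te^(-5t) + K_2e^(-5t), z(t) = -3K_1e^(-5t) - 3K_2te^(-5t) + K_2e^(-5t)

Coefficient matrix A = [[-11, 4], [-9, 1]].
Characteristic polynomial det(A - λI) = λ^2 + 10λ + 25 = 0.
Single eigenvalue λ = -5 with algebraic multiplicity 2.
Eigenvector v = (-2,-3); generalized eigenvector w with (A-λI)w=v is (1,1).
General solution: e^(-5t)[K_1·v + K_2·(t·v + w)].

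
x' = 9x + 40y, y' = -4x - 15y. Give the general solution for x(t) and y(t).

Coefficient matrix A = [[9, 40], [-4, -15]].
Characteristic polynomial det(A - λI) = λ^2 + 6λ + 25 = 0.
Eigenvalues λ = -3 ± 4i (complex conjugate pair).
For λ=-3+4i: an eigenvector is (1,0) - i(3,-1) = (1 - 3i, 0 + i).
A real fundamental pair from Re and Im of e^((-3+4i)t)v: X_1 = e^(-3t)(cos(4t)·(1,0) + sin(4t)·(3,-1)), X_2 = e^(-3t)(sin(4t)·(1,0) - cos(4t)·(3,-1)).
General solution: C_1X_1 + C_2X_2.

x(t) = 3C_1e^(-3t)sin(4t) + C_1e^(-3t)cos(4t) + C_2e^(-3t)sin(4t) - 3C_2e^(-3t)cos(4t), y(t) = -C_1e^(-3t)sin(4t) + C_2e^(-3t)cos(4t)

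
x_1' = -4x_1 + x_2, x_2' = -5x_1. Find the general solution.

Coefficient matrix A = [[-4, 1], [-5, 0]].
Characteristic polynomial det(A - λI) = λ^2 + 4λ + 5 = 0.
Eigenvalues λ = -2 ± i (complex conjugate pair).
For λ=-2+i: an eigenvector is (0,-1) - i(-1,-2) = (0 + i, -1 + 2i).
A real fundamental pair from Re and Im of e^((-2+i)t)v: X_1 = e^(-2t)(cos(t)·(0,-1) + sin(t)·(-1,-2)), X_2 = e^(-2t)(sin(t)·(0,-1) - cos(t)·(-1,-2)).
General solution: K_1X_1 + K_2X_2.

x_1(t) = -K_1e^(-2t)sin(t) + K_2e^(-2t)cos(t), x_2(t) = -2K_1e^(-2t)sin(t) - K_1e^(-2t)cos(t) - K_2e^(-2t)sin(t) + 2K_2e^(-2t)cos(t)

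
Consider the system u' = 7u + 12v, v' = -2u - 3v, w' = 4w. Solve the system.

Coefficient matrix A = [[7, 12, 0], [-2, -3, 0], [0, 0, 4]].
det(A - λI) = 0 gives eigenvalues λ = 3, 1, 4.
For λ=3: eigenvector (-3,1,0).
For λ=1: eigenvector (2,-1,0).
For λ=4: eigenvector (0,0,1).
General solution: C_1e^(3t)(-3,1,0) + C_2e^(t)(2,-1,0) + C_3e^(4t)(0,0,1).

u(t) = -3C_1e^(3t) + 2C_2e^(t), v(t) = C_1e^(3t) - C_2e^(t), w(t) = C_3e^(4t)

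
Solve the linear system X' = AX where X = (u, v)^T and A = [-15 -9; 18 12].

Coefficient matrix A = [[-15, -9], [18, 12]].
Characteristic polynomial det(A - λI) = λ^2 + 3λ - 18 = 0.
Eigenvalues λ = 3, -6.
For λ=3: (A-λI) row 1 is [-18, -9], so an eigenvector is (1, -2).
For λ=-6: (A-λI) row 1 is [-9, -9], so an eigenvector is (-1, 1).
General solution: c_1e^(3t)(1,-2) + c_2e^(-6t)(-1,1).

u(t) = c_1e^(3t) - c_2e^(-6t), v(t) = -2c_1e^(3t) + c_2e^(-6t)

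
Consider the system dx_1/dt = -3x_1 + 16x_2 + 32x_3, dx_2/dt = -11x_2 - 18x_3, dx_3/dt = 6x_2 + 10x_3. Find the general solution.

Coefficient matrix A = [[-3, 16, 32], [0, -11, -18], [0, 6, 10]].
det(A - λI) = 0 gives eigenvalues λ = -3, -2, 1.
For λ=-3: eigenvector (1,0,0).
For λ=-2: eigenvector (0,2,-1).
For λ=1: eigenvector (-4,3,-2).
General solution: K_1e^(-3t)(1,0,0) + K_2e^(-2t)(0,2,-1) + K_3e^(t)(-4,3,-2).

x_1(t) = K_1e^(-3t) - 4K_3e^(t), x_2(t) = 2K_2e^(-2t) + 3K_3e^(t), x_3(t) = -K_2e^(-2t) - 2K_3e^(t)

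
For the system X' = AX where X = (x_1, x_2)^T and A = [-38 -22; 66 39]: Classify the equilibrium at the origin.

A = [[-38,-22],[66,39]]; det(A-λI) = λ^2 - λ - 30.
λ = 6, -5: opposite signs.

saddle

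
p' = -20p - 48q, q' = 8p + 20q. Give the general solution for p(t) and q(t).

Coefficient matrix A = [[-20, -48], [8, 20]].
Characteristic polynomial det(A - λI) = λ^2 - 16 = 0.
Eigenvalues λ = 4, -4.
For λ=4: (A-λI) row 1 is [-24, -48], so an eigenvector is (-2, 1).
For λ=-4: (A-λI) row 1 is [-16, -48], so an eigenvector is (-3, 1).
General solution: c_1e^(4t)(-2,1) + c_2e^(-4t)(-3,1).

p(t) = -2c_1e^(4t) - 3c_2e^(-4t), q(t) = c_1e^(4t) + c_2e^(-4t)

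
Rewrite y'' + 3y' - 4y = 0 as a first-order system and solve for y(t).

Let x_1 = y, x_2 = y'. Then x_1' = x_2 and x_2' = 4x_1 - 3x_2.
A = [[0,1],[4,-3]]; det(A-λI) = λ^2 + 3λ - 4.
Eigenvalues λ = 1, -4 with eigenvectors (1,1), (1,-4).

y(t) = K_1e^(t) + K_2e^(-4t)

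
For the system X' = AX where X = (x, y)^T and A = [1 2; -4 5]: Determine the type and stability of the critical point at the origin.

A = [[1,2],[-4,5]]; det(A-λI) = λ^2 - 6λ + 13.
λ = 3 ± 2i: positive real part.

unstable spiral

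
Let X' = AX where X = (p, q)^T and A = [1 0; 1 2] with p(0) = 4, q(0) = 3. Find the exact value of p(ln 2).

8

A = [[1,0],[1,2]]; eigenvalues λ = 2, 1.
Eigenvectors: (0,1) for λ=2, (1,-1) for λ=1.
From the initial condition, c_1 = 7, c_2 = 4.
p(ln 2) = (7)(2^2)(0) + (4)(2^1)(1) = 8.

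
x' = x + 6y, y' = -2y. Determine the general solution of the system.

Coefficient matrix A = [[1, 6], [0, -2]].
Characteristic polynomial det(A - λI) = λ^2 + λ - 2 = 0.
Eigenvalues λ = 1, -2.
For λ=1: (A-λI) row 1 is [0, 6], so an eigenvector is (-1, 0).
For λ=-2: (A-λI) row 1 is [3, 6], so an eigenvector is (2, -1).
General solution: C_1e^(t)(-1,0) + C_2e^(-2t)(2,-1).

x(t) = -C_1e^(t) + 2C_2e^(-2t), y(t) = -C_2e^(-2t)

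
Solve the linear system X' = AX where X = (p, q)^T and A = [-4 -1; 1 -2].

p(t) = K_1e^(-3t) + K_2te^(-3t), q(t) = -K_1e^(-3t) - K_2te^(-3t) - K_2e^(-3t)

Coefficient matrix A = [[-4, -1], [1, -2]].
Characteristic polynomial det(A - λI) = λ^2 + 6λ + 9 = 0.
Single eigenvalue λ = -3 with algebraic multiplicity 2.
Eigenvector v = (1,-1); generalized eigenvector w with (A-λI)w=v is (0,-1).
General solution: e^(-3t)[K_1·v + K_2·(t·v + w)].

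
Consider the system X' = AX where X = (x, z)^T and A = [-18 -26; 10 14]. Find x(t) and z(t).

Coefficient matrix A = [[-18, -26], [10, 14]].
Characteristic polynomial det(A - λI) = λ^2 + 4λ + 8 = 0.
Eigenvalues λ = -2 ± 2i (complex conjugate pair).
For λ=-2+2i: an eigenvector is (2,-1) - i(-3,2) = (2 + 3i, -1 - 2i).
A real fundamental pair from Re and Im of e^((-2+2i)t)v: X_1 = e^(-2t)(cos(2t)·(2,-1) + sin(2t)·(-3,2)), X_2 = e^(-2t)(sin(2t)·(2,-1) - cos(2t)·(-3,2)).
General solution: K_1X_1 + K_2X_2.

x(t) = -3K_1e^(-2t)sin(2t) + 2K_1e^(-2t)cos(2t) + 2K_2e^(-2t)sin(2t) + 3K_2e^(-2t)cos(2t), z(t) = 2K_1e^(-2t)sin(2t) - K_1e^(-2t)cos(2t) - K_2e^(-2t)sin(2t) - 2K_2e^(-2t)cos(2t)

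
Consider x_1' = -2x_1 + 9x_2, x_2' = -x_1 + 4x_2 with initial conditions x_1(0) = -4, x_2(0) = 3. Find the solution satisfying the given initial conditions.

Coefficient matrix A = [[-2, 9], [-1, 4]].
Characteristic polynomial det(A - λI) = λ^2 - 2λ + 1 = 0.
Single eigenvalue λ = 1 with algebraic multiplicity 2.
Eigenvector v = (3,1); generalized eigenvector w with (A-λI)w=v is (-1,0).
General solution: e^(t)[c_1·v + c_2·(t·v + w)].
Applying x_1(0)=-4, x_2(0)=3 gives c_1=3, c_2=13.

x_1(t) = 39te^(t) - 4e^(t), x_2(t) = 13te^(t) + 3e^(t)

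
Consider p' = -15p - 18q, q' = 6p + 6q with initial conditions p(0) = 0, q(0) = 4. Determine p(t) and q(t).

Coefficient matrix A = [[-15, -18], [6, 6]].
Characteristic polynomial det(A - λI) = λ^2 + 9λ + 18 = 0.
Eigenvalues λ = -6, -3.
For λ=-6: (A-λI) row 1 is [-9, -18], so an eigenvector is (2, -1).
For λ=-3: (A-λI) row 1 is [-12, -18], so an eigenvector is (-3, 2).
General solution: C_1e^(-6t)(2,-1) + C_2e^(-3t)(-3,2).
Applying p(0)=0, q(0)=4 gives C_1=12, C_2=8.

p(t) = -24e^(-3t) + 24e^(-6t), q(t) = 16e^(-3t) - 12e^(-6t)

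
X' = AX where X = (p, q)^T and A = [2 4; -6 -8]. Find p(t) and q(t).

Coefficient matrix A = [[2, 4], [-6, -8]].
Characteristic polynomial det(A - λI) = λ^2 + 6λ + 8 = 0.
Eigenvalues λ = -2, -4.
For λ=-2: (A-λI) row 1 is [4, 4], so an eigenvector is (-1, 1).
For λ=-4: (A-λI) row 1 is [6, 4], so an eigenvector is (2, -3).
General solution: c_1e^(-2t)(-1,1) + c_2e^(-4t)(2,-3).

p(t) = -c_1e^(-2t) + 2c_2e^(-4t), q(t) = c_1e^(-2t) - 3c_2e^(-4t)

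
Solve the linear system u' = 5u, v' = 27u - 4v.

u(t) = K_1e^(5t), v(t) = 3K_1e^(5t) + K_2e^(-4t)

Coefficient matrix A = [[5, 0], [27, -4]].
Characteristic polynomial det(A - λI) = λ^2 - λ - 20 = 0.
Eigenvalues λ = 5, -4.
For λ=5: (A-λI) row 2 is [27, -9], so an eigenvector is (1, 3).
For λ=-4: (A-λI) row 1 is [9, 0], so an eigenvector is (0, 1).
General solution: K_1e^(5t)(1,3) + K_2e^(-4t)(0,1).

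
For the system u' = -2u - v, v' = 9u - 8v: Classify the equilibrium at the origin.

A = [[-2,-1],[9,-8]]; det(A-λI) = λ^2 + 10λ + 25.
repeated λ = -5 with a single eigenvector.

stable improper node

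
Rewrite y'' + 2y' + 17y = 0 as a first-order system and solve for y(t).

Let x_1 = y, x_2 = y'. Then x_1' = x_2 and x_2' = -17x_1 - 2x_2.
A = [[0,1],[-17,-2]]; det(A-λI) = λ^2 + 2λ + 17.
Eigenvalues λ = -1 ± 4i.

y(t) = C_1e^(-t)cos(4t) + C_2e^(-t)sin(4t)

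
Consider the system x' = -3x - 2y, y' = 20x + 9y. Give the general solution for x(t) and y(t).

Coefficient matrix A = [[-3, -2], [20, 9]].
Characteristic polynomial det(A - λI) = λ^2 - 6λ + 13 = 0.
Eigenvalues λ = 3 ± 2i (complex conjugate pair).
For λ=3+2i: an eigenvector is (0,-1) - i(1,-3) = (0 - i, -1 + 3i).
A real fundamental pair from Re and Im of e^((3+2i)t)v: X_1 = e^(3t)(cos(2t)·(0,-1) + sin(2t)·(1,-3)), X_2 = e^(3t)(sin(2t)·(0,-1) - cos(2t)·(1,-3)).
General solution: C_1X_1 + C_2X_2.

x(t) = C_1e^(3t)sin(2t) - C_2e^(3t)cos(2t), y(t) = -3C_1e^(3t)sin(2t) - C_1e^(3t)cos(2t) - C_2e^(3t)sin(2t) + 3C_2e^(3t)cos(2t)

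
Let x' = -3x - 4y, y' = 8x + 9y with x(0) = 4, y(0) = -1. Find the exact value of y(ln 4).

6116

A = [[-3,-4],[8,9]]; eigenvalues λ = 1, 5.
Eigenvectors: (-1,1) for λ=1, (-1,2) for λ=5.
From the initial condition, c_1 = -7, c_2 = 3.
y(ln 4) = (-7)(4^1)(1) + (3)(4^5)(2) = 6116.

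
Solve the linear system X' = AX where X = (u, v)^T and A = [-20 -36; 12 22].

u(t) = 2K_1e^(-2t) - 3K_2e^(4t), v(t) = -K_1e^(-2t) + 2K_2e^(4t)

Coefficient matrix A = [[-20, -36], [12, 22]].
Characteristic polynomial det(A - λI) = λ^2 - 2λ - 8 = 0.
Eigenvalues λ = -2, 4.
For λ=-2: (A-λI) row 1 is [-18, -36], so an eigenvector is (2, -1).
For λ=4: (A-λI) row 1 is [-24, -36], so an eigenvector is (-3, 2).
General solution: K_1e^(-2t)(2,-1) + K_2e^(4t)(-3,2).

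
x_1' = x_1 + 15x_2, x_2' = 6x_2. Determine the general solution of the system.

Coefficient matrix A = [[1, 15], [0, 6]].
Characteristic polynomial det(A - λI) = λ^2 - 7λ + 6 = 0.
Eigenvalues λ = 1, 6.
For λ=1: (A-λI) row 1 is [0, 15], so an eigenvector is (1, 0).
For λ=6: (A-λI) row 1 is [-5, 15], so an eigenvector is (3, 1).
General solution: C_1e^(t)(1,0) + C_2e^(6t)(3,1).

x_1(t) = C_1e^(t) + 3C_2e^(6t), x_2(t) = C_2e^(6t)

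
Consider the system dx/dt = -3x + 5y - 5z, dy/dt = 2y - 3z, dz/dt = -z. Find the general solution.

x(t) = K_1e^(-3t) + K_2e^(2t), y(t) = K_2e^(2t) + K_3e^(-t), z(t) = K_3e^(-t)

Coefficient matrix A = [[-3, 5, -5], [0, 2, -3], [0, 0, -1]].
det(A - λI) = 0 gives eigenvalues λ = -3, 2, -1.
For λ=-3: eigenvector (1,0,0).
For λ=2: eigenvector (1,1,0).
For λ=-1: eigenvector (0,1,1).
General solution: K_1e^(-3t)(1,0,0) + K_2e^(2t)(1,1,0) + K_3e^(-t)(0,1,1).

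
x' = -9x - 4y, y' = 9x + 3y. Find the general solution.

Coefficient matrix A = [[-9, -4], [9, 3]].
Characteristic polynomial det(A - λI) = λ^2 + 6λ + 9 = 0.
Single eigenvalue λ = -3 with algebraic multiplicity 2.
Eigenvector v = (-2,3); generalized eigenvector w with (A-λI)w=v is (-1,2).
General solution: e^(-3t)[K_1·v + K_2·(t·v + w)].

x(t) = -2K_1e^(-3t) - 2K_2te^(-3t) - K_2e^(-3t), y(t) = 3K_1e^(-3t) + 3K_2te^(-3t) + 2K_2e^(-3t)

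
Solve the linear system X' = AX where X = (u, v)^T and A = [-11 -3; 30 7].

u(t) = C_1e^(-2t)sin(3t) - C_2e^(-2t)cos(3t), v(t) = -3C_1e^(-2t)sin(3t) - C_1e^(-2t)cos(3t) - C_2e^(-2t)sin(3t) + 3C_2e^(-2t)cos(3t)

Coefficient matrix A = [[-11, -3], [30, 7]].
Characteristic polynomial det(A - λI) = λ^2 + 4λ + 13 = 0.
Eigenvalues λ = -2 ± 3i (complex conjugate pair).
For λ=-2+3i: an eigenvector is (0,-1) - i(1,-3) = (0 - i, -1 + 3i).
A real fundamental pair from Re and Im of e^((-2+3i)t)v: X_1 = e^(-2t)(cos(3t)·(0,-1) + sin(3t)·(1,-3)), X_2 = e^(-2t)(sin(3t)·(0,-1) - cos(3t)·(1,-3)).
General solution: C_1X_1 + C_2X_2.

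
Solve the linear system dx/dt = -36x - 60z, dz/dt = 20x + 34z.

Coefficient matrix A = [[-36, -60], [20, 34]].
Characteristic polynomial det(A - λI) = λ^2 + 2λ - 24 = 0.
Eigenvalues λ = 4, -6.
For λ=4: (A-λI) row 1 is [-40, -60], so an eigenvector is (-3, 2).
For λ=-6: (A-λI) row 1 is [-30, -60], so an eigenvector is (2, -1).
General solution: c_1e^(4t)(-3,2) + c_2e^(-6t)(2,-1).

x(t) = -3c_1e^(4t) + 2c_2e^(-6t), z(t) = 2c_1e^(4t) - c_2e^(-6t)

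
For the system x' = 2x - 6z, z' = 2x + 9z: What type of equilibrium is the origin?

A = [[2,-6],[2,9]]; det(A-λI) = λ^2 - 11λ + 30.
λ = 6, 5: both positive.

unstable node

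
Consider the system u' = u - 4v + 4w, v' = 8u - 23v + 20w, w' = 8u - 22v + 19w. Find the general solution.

Coefficient matrix A = [[1, -4, 4], [8, -23, 20], [8, -22, 19]].
det(A - λI) = 0 gives eigenvalues λ = 1, -3, -1.
For λ=1: eigenvector (1,2,2).
For λ=-3: eigenvector (0,1,1).
For λ=-1: eigenvector (-2,2,3).
General solution: C_1e^(t)(1,2,2) + C_2e^(-3t)(0,1,1) + C_3e^(-t)(-2,2,3).

u(t) = C_1e^(t) - 2C_3e^(-t), v(t) = 2C_1e^(t) + C_2e^(-3t) + 2C_3e^(-t), w(t) = 2C_1e^(t) + C_2e^(-3t) + 3C_3e^(-t)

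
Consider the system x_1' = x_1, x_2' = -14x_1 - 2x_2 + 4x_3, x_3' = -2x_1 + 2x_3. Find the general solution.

Coefficient matrix A = [[1, 0, 0], [-14, -2, 4], [-2, 0, 2]].
det(A - λI) = 0 gives eigenvalues λ = 1, 2, -2.
For λ=1: eigenvector (1,-2,2).
For λ=2: eigenvector (0,1,1).
For λ=-2: eigenvector (0,1,0).
General solution: c_1e^(t)(1,-2,2) + c_2e^(2t)(0,1,1) + c_3e^(-2t)(0,1,0).

x_1(t) = c_1e^(t), x_2(t) = -2c_1e^(t) + c_2e^(2t) + c_3e^(-2t), x_3(t) = 2c_1e^(t) + c_2e^(2t)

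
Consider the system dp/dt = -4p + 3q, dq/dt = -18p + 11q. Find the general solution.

Coefficient matrix A = [[-4, 3], [-18, 11]].
Characteristic polynomial det(A - λI) = λ^2 - 7λ + 10 = 0.
Eigenvalues λ = 5, 2.
For λ=5: (A-λI) row 1 is [-9, 3], so an eigenvector is (-1, -3).
For λ=2: (A-λI) row 1 is [-6, 3], so an eigenvector is (-1, -2).
General solution: C_1e^(5t)(-1,-3) + C_2e^(2t)(-1,-2).

p(t) = -C_1e^(5t) - C_2e^(2t), q(t) = -3C_1e^(5t) - 2C_2e^(2t)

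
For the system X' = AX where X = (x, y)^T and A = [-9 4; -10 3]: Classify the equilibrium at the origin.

A = [[-9,4],[-10,3]]; det(A-λI) = λ^2 + 6λ + 13.
λ = -3 ± 2i: negative real part.

stable spiral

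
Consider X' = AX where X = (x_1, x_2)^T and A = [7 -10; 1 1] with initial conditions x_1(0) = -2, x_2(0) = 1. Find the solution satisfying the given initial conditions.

x_1(t) = -16e^(4t)sin(t) - 2e^(4t)cos(t), x_2(t) = -5e^(4t)sin(t) + e^(4t)cos(t)

Coefficient matrix A = [[7, -10], [1, 1]].
Characteristic polynomial det(A - λI) = λ^2 - 8λ + 17 = 0.
Eigenvalues λ = 4 ± i (complex conjugate pair).
For λ=4+i: an eigenvector is (3,1) - i(-1,0) = (3 + i, 1).
A real fundamental pair from Re and Im of e^((4+i)t)v: X_1 = e^(4t)(cos(t)·(3,1) + sin(t)·(-1,0)), X_2 = e^(4t)(sin(t)·(3,1) - cos(t)·(-1,0)).
General solution: C_1X_1 + C_2X_2.
Applying x_1(0)=-2, x_2(0)=1 gives C_1=1, C_2=-5.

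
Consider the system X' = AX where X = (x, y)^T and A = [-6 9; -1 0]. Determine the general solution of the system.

x(t) = -3c_1e^(-3t) - 3c_2te^(-3t) + c_2e^(-3t), y(t) = -c_1e^(-3t) - c_2te^(-3t)

Coefficient matrix A = [[-6, 9], [-1, 0]].
Characteristic polynomial det(A - λI) = λ^2 + 6λ + 9 = 0.
Single eigenvalue λ = -3 with algebraic multiplicity 2.
Eigenvector v = (-3,-1); generalized eigenvector w with (A-λI)w=v is (1,0).
General solution: e^(-3t)[c_1·v + c_2·(t·v + w)].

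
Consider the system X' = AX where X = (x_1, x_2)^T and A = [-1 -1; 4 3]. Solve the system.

Coefficient matrix A = [[-1, -1], [4, 3]].
Characteristic polynomial det(A - λI) = λ^2 - 2λ + 1 = 0.
Single eigenvalue λ = 1 with algebraic multiplicity 2.
Eigenvector v = (-1,2); generalized eigenvector w with (A-λI)w=v is (0,1).
General solution: e^(t)[K_1·v + K_2·(t·v + w)].

x_1(t) = -K_1e^(t) - K_2te^(t), x_2(t) = 2K_1e^(t) + 2K_2te^(t) + K_2e^(t)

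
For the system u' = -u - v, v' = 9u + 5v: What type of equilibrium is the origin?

unstable improper node

A = [[-1,-1],[9,5]]; det(A-λI) = λ^2 - 4λ + 4.
repeated λ = 2 with a single eigenvector.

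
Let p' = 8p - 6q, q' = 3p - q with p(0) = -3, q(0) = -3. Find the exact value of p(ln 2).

-12

A = [[8,-6],[3,-1]]; eigenvalues λ = 2, 5.
Eigenvectors: (1,1) for λ=2, (-2,-1) for λ=5.
From the initial condition, c_1 = -3, c_2 = 0.
p(ln 2) = (-3)(2^2)(1) + (0)(2^5)(-2) = -12.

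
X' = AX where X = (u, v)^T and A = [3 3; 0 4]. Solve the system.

Coefficient matrix A = [[3, 3], [0, 4]].
Characteristic polynomial det(A - λI) = λ^2 - 7λ + 12 = 0.
Eigenvalues λ = 4, 3.
For λ=4: (A-λI) row 1 is [-1, 3], so an eigenvector is (-3, -1).
For λ=3: (A-λI) row 1 is [0, 3], so an eigenvector is (1, 0).
General solution: C_1e^(4t)(-3,-1) + C_2e^(3t)(1,0).

u(t) = -3C_1e^(4t) + C_2e^(3t), v(t) = -C_1e^(4t)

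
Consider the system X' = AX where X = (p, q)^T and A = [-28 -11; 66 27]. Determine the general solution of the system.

p(t) = -c_1e^(-6t) - c_2e^(5t), q(t) = 2c_1e^(-6t) + 3c_2e^(5t)

Coefficient matrix A = [[-28, -11], [66, 27]].
Characteristic polynomial det(A - λI) = λ^2 + λ - 30 = 0.
Eigenvalues λ = -6, 5.
For λ=-6: (A-λI) row 1 is [-22, -11], so an eigenvector is (-1, 2).
For λ=5: (A-λI) row 1 is [-33, -11], so an eigenvector is (-1, 3).
General solution: c_1e^(-6t)(-1,2) + c_2e^(5t)(-1,3).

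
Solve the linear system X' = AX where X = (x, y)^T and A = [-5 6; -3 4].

Coefficient matrix A = [[-5, 6], [-3, 4]].
Characteristic polynomial det(A - λI) = λ^2 + λ - 2 = 0.
Eigenvalues λ = 1, -2.
For λ=1: (A-λI) row 1 is [-6, 6], so an eigenvector is (-1, -1).
For λ=-2: (A-λI) row 1 is [-3, 6], so an eigenvector is (-2, -1).
General solution: K_1e^(t)(-1,-1) + K_2e^(-2t)(-2,-1).

x(t) = -K_1e^(t) - 2K_2e^(-2t), y(t) = -K_1e^(t) - K_2e^(-2t)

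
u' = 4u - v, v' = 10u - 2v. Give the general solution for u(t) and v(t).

Coefficient matrix A = [[4, -1], [10, -2]].
Characteristic polynomial det(A - λI) = λ^2 - 2λ + 2 = 0.
Eigenvalues λ = 1 ± i (complex conjugate pair).
For λ=1+i: an eigenvector is (0,-1) - i(1,3) = (0 - i, -1 - 3i).
A real fundamental pair from Re and Im of e^((1+i)t)v: X_1 = e^(t)(cos(t)·(0,-1) + sin(t)·(1,3)), X_2 = e^(t)(sin(t)·(0,-1) - cos(t)·(1,3)).
General solution: K_1X_1 + K_2X_2.

u(t) = K_1e^(t)sin(t) - K_2e^(t)cos(t), v(t) = 3K_1e^(t)sin(t) - K_1e^(t)cos(t) - K_2e^(t)sin(t) - 3K_2e^(t)cos(t)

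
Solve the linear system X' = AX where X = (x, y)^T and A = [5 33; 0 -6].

x(t) = 3K_1e^(-6t) + K_2e^(5t), y(t) = -K_1e^(-6t)

Coefficient matrix A = [[5, 33], [0, -6]].
Characteristic polynomial det(A - λI) = λ^2 + λ - 30 = 0.
Eigenvalues λ = -6, 5.
For λ=-6: (A-λI) row 1 is [11, 33], so an eigenvector is (3, -1).
For λ=5: (A-λI) row 1 is [0, 33], so an eigenvector is (1, 0).
General solution: K_1e^(-6t)(3,-1) + K_2e^(5t)(1,0).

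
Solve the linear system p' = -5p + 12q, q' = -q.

p(t) = -c_1e^(-5t) + 3c_2e^(-t), q(t) = c_2e^(-t)

Coefficient matrix A = [[-5, 12], [0, -1]].
Characteristic polynomial det(A - λI) = λ^2 + 6λ + 5 = 0.
Eigenvalues λ = -5, -1.
For λ=-5: (A-λI) row 1 is [0, 12], so an eigenvector is (-1, 0).
For λ=-1: (A-λI) row 1 is [-4, 12], so an eigenvector is (3, 1).
General solution: c_1e^(-5t)(-1,0) + c_2e^(-t)(3,1).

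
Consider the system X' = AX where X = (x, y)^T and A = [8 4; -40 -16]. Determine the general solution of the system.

Coefficient matrix A = [[8, 4], [-40, -16]].
Characteristic polynomial det(A - λI) = λ^2 + 8λ + 32 = 0.
Eigenvalues λ = -4 ± 4i (complex conjugate pair).
For λ=-4+4i: an eigenvector is (1,-3) - i(0,-1) = (1, -3 + i).
A real fundamental pair from Re and Im of e^((-4+4i)t)v: X_1 = e^(-4t)(cos(4t)·(1,-3) + sin(4t)·(0,-1)), X_2 = e^(-4t)(sin(4t)·(1,-3) - cos(4t)·(0,-1)).
General solution: c_1X_1 + c_2X_2.

x(t) = c_1e^(-4t)cos(4t) + c_2e^(-4t)sin(4t), y(t) = -c_1e^(-4t)sin(4t) - 3c_1e^(-4t)cos(4t) - 3c_2e^(-4t)sin(4t) + c_2e^(-4t)cos(4t)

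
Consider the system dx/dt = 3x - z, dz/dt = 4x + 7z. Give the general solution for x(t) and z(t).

Coefficient matrix A = [[3, -1], [4, 7]].
Characteristic polynomial det(A - λI) = λ^2 - 10λ + 25 = 0.
Single eigenvalue λ = 5 with algebraic multiplicity 2.
Eigenvector v = (-1,2); generalized eigenvector w with (A-λI)w=v is (0,1).
General solution: e^(5t)[C_1·v + C_2·(t·v + w)].

x(t) = -C_1e^(5t) - C_2te^(5t), z(t) = 2C_1e^(5t) + 2C_2te^(5t) + C_2e^(5t)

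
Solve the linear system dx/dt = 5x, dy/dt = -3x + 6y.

x(t) = K_2e^(5t), y(t) = K_1e^(6t) + 3K_2e^(5t)

Coefficient matrix A = [[5, 0], [-3, 6]].
Characteristic polynomial det(A - λI) = λ^2 - 11λ + 30 = 0.
Eigenvalues λ = 6, 5.
For λ=6: (A-λI) row 1 is [-1, 0], so an eigenvector is (0, 1).
For λ=5: (A-λI) row 2 is [-3, 1], so an eigenvector is (1, 3).
General solution: K_1e^(6t)(0,1) + K_2e^(5t)(1,3).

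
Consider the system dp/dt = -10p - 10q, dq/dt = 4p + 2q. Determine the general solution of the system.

Coefficient matrix A = [[-10, -10], [4, 2]].
Characteristic polynomial det(A - λI) = λ^2 + 8λ + 20 = 0.
Eigenvalues λ = -4 ± 2i (complex conjugate pair).
For λ=-4+2i: an eigenvector is (1,-1) - i(2,-1) = (1 - 2i, -1 + i).
A real fundamental pair from Re and Im of e^((-4+2i)t)v: X_1 = e^(-4t)(cos(2t)·(1,-1) + sin(2t)·(2,-1)), X_2 = e^(-4t)(sin(2t)·(1,-1) - cos(2t)·(2,-1)).
General solution: C_1X_1 + C_2X_2.

p(t) = 2C_1e^(-4t)sin(2t) + C_1e^(-4t)cos(2t) + C_2e^(-4t)sin(2t) - 2C_2e^(-4t)cos(2t), q(t) = -C_1e^(-4t)sin(2t) - C_1e^(-4t)cos(2t) - C_2e^(-4t)sin(2t) + C_2e^(-4t)cos(2t)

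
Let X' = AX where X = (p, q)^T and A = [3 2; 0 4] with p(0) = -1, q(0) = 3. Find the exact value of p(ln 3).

A = [[3,2],[0,4]]; eigenvalues λ = 4, 3.
Eigenvectors: (-2,-1) for λ=4, (1,0) for λ=3.
From the initial condition, c_1 = -3, c_2 = -7.
p(ln 3) = (-3)(3^4)(-2) + (-7)(3^3)(1) = 297.

297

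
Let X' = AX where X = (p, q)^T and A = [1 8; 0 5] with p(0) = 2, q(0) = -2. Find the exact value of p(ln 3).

A = [[1,8],[0,5]]; eigenvalues λ = 5, 1.
Eigenvectors: (-2,-1) for λ=5, (1,0) for λ=1.
From the initial condition, c_1 = 2, c_2 = 6.
p(ln 3) = (2)(3^5)(-2) + (6)(3^1)(1) = -954.

-954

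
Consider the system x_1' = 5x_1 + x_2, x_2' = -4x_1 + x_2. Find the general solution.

x_1(t) = K_1e^(3t) + K_2te^(3t) + K_2e^(3t), x_2(t) = -2K_1e^(3t) - 2K_2te^(3t) - K_2e^(3t)

Coefficient matrix A = [[5, 1], [-4, 1]].
Characteristic polynomial det(A - λI) = λ^2 - 6λ + 9 = 0.
Single eigenvalue λ = 3 with algebraic multiplicity 2.
Eigenvector v = (1,-2); generalized eigenvector w with (A-λI)w=v is (1,-1).
General solution: e^(3t)[K_1·v + K_2·(t·v + w)].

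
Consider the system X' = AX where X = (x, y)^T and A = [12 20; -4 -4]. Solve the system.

x(t) = c_1e^(4t)sin(4t) - 2c_1e^(4t)cos(4t) - 2c_2e^(4t)sin(4t) - c_2e^(4t)cos(4t), y(t) = c_1e^(4t)cos(4t) + c_2e^(4t)sin(4t)

Coefficient matrix A = [[12, 20], [-4, -4]].
Characteristic polynomial det(A - λI) = λ^2 - 8λ + 32 = 0.
Eigenvalues λ = 4 ± 4i (complex conjugate pair).
For λ=4+4i: an eigenvector is (-2,1) - i(1,0) = (-2 - i, 1).
A real fundamental pair from Re and Im of e^((4+4i)t)v: X_1 = e^(4t)(cos(4t)·(-2,1) + sin(4t)·(1,0)), X_2 = e^(4t)(sin(4t)·(-2,1) - cos(4t)·(1,0)).
General solution: c_1X_1 + c_2X_2.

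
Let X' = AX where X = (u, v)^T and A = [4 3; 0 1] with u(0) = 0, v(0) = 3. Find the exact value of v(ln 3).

A = [[4,3],[0,1]]; eigenvalues λ = 4, 1.
Eigenvectors: (-1,0) for λ=4, (-1,1) for λ=1.
From the initial condition, c_1 = -3, c_2 = 3.
v(ln 3) = (-3)(3^4)(0) + (3)(3^1)(1) = 9.

9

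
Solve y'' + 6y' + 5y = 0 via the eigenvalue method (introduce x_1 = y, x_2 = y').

Let x_1 = y, x_2 = y'. Then x_1' = x_2 and x_2' = -5x_1 - 6x_2.
A = [[0,1],[-5,-6]]; det(A-λI) = λ^2 + 6λ + 5.
Eigenvalues λ = -1, -5 with eigenvectors (1,-1), (1,-5).

y(t) = K_1e^(-t) + K_2e^(-5t)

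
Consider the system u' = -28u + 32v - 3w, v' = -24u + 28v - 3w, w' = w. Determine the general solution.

Coefficient matrix A = [[-28, 32, -3], [-24, 28, -3], [0, 0, 1]].
det(A - λI) = 0 gives eigenvalues λ = 4, -4, 1.
For λ=4: eigenvector (1,1,0).
For λ=-4: eigenvector (-4,-3,0).
For λ=1: eigenvector (1,1,1).
General solution: K_1e^(4t)(1,1,0) + K_2e^(-4t)(-4,-3,0) + K_3e^(t)(1,1,1).

u(t) = K_1e^(4t) - 4K_2e^(-4t) + K_3e^(t), v(t) = K_1e^(4t) - 3K_2e^(-4t) + K_3e^(t), w(t) = K_3e^(t)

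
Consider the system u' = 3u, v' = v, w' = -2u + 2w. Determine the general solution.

u(t) = K_1e^(3t), v(t) = K_3e^(t), w(t) = -2K_1e^(3t) + K_2e^(2t)

Coefficient matrix A = [[3, 0, 0], [0, 1, 0], [-2, 0, 2]].
det(A - λI) = 0 gives eigenvalues λ = 3, 2, 1.
For λ=3: eigenvector (1,0,-2).
For λ=2: eigenvector (0,0,1).
For λ=1: eigenvector (0,1,0).
General solution: K_1e^(3t)(1,0,-2) + K_2e^(2t)(0,0,1) + K_3e^(t)(0,1,0).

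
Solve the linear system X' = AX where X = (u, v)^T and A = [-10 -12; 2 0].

u(t) = -2c_1e^(-4t) - 3c_2e^(-6t), v(t) = c_1e^(-4t) + c_2e^(-6t)

Coefficient matrix A = [[-10, -12], [2, 0]].
Characteristic polynomial det(A - λI) = λ^2 + 10λ + 24 = 0.
Eigenvalues λ = -4, -6.
For λ=-4: (A-λI) row 1 is [-6, -12], so an eigenvector is (-2, 1).
For λ=-6: (A-λI) row 1 is [-4, -12], so an eigenvector is (-3, 1).
General solution: c_1e^(-4t)(-2,1) + c_2e^(-6t)(-3,1).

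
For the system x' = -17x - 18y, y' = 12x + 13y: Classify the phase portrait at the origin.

A = [[-17,-18],[12,13]]; det(A-λI) = λ^2 + 4λ - 5.
λ = 1, -5: opposite signs.

saddle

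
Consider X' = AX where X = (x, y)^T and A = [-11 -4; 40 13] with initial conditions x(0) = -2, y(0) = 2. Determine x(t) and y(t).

x(t) = 4e^(t)sin(4t) - 2e^(t)cos(4t), y(t) = -14e^(t)sin(4t) + 2e^(t)cos(4t)

Coefficient matrix A = [[-11, -4], [40, 13]].
Characteristic polynomial det(A - λI) = λ^2 - 2λ + 17 = 0.
Eigenvalues λ = 1 ± 4i (complex conjugate pair).
For λ=1+4i: an eigenvector is (0,-1) - i(1,-3) = (0 - i, -1 + 3i).
A real fundamental pair from Re and Im of e^((1+4i)t)v: X_1 = e^(t)(cos(4t)·(0,-1) + sin(4t)·(1,-3)), X_2 = e^(t)(sin(4t)·(0,-1) - cos(4t)·(1,-3)).
General solution: K_1X_1 + K_2X_2.
Applying x(0)=-2, y(0)=2 gives K_1=4, K_2=2.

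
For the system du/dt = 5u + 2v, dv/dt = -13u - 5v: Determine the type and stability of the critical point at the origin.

center

A = [[5,2],[-13,-5]]; det(A-λI) = λ^2 + 1.
λ = 0 ± i: zero real part.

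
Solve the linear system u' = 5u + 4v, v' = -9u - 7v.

u(t) = -2C_1e^(-t) - 2C_2te^(-t) - C_2e^(-t), v(t) = 3C_1e^(-t) + 3C_2te^(-t) + C_2e^(-t)

Coefficient matrix A = [[5, 4], [-9, -7]].
Characteristic polynomial det(A - λI) = λ^2 + 2λ + 1 = 0.
Single eigenvalue λ = -1 with algebraic multiplicity 2.
Eigenvector v = (-2,3); generalized eigenvector w with (A-λI)w=v is (-1,1).
General solution: e^(-t)[C_1·v + C_2·(t·v + w)].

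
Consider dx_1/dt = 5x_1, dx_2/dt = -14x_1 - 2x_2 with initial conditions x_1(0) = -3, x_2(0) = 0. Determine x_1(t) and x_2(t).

x_1(t) = -3e^(5t), x_2(t) = 6e^(5t) - 6e^(-2t)

Coefficient matrix A = [[5, 0], [-14, -2]].
Characteristic polynomial det(A - λI) = λ^2 - 3λ - 10 = 0.
Eigenvalues λ = -2, 5.
For λ=-2: (A-λI) row 1 is [7, 0], so an eigenvector is (0, -1).
For λ=5: (A-λI) row 2 is [-14, -7], so an eigenvector is (-1, 2).
General solution: c_1e^(-2t)(0,-1) + c_2e^(5t)(-1,2).
Applying x_1(0)=-3, x_2(0)=0 gives c_1=6, c_2=3.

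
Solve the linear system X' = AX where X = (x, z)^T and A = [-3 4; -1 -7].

Coefficient matrix A = [[-3, 4], [-1, -7]].
Characteristic polynomial det(A - λI) = λ^2 + 10λ + 25 = 0.
Single eigenvalue λ = -5 with algebraic multiplicity 2.
Eigenvector v = (2,-1); generalized eigenvector w with (A-λI)w=v is (-1,1).
General solution: e^(-5t)[K_1·v + K_2·(t·v + w)].

x(t) = 2K_1e^(-5t) + 2K_2te^(-5t) - K_2e^(-5t), z(t) = -K_1e^(-5t) - K_2te^(-5t) + K_2e^(-5t)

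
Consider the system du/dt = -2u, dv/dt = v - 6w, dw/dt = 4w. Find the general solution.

u(t) = K_3e^(-2t), v(t) = -2K_1e^(4t) + K_2e^(t), w(t) = K_1e^(4t)

Coefficient matrix A = [[-2, 0, 0], [0, 1, -6], [0, 0, 4]].
det(A - λI) = 0 gives eigenvalues λ = 4, 1, -2.
For λ=4: eigenvector (0,-2,1).
For λ=1: eigenvector (0,1,0).
For λ=-2: eigenvector (1,0,0).
General solution: K_1e^(4t)(0,-2,1) + K_2e^(t)(0,1,0) + K_3e^(-2t)(1,0,0).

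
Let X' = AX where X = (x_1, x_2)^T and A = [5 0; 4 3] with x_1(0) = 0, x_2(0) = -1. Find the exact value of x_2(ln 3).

A = [[5,0],[4,3]]; eigenvalues λ = 3, 5.
Eigenvectors: (0,1) for λ=3, (1,2) for λ=5.
From the initial condition, c_1 = -1, c_2 = 0.
x_2(ln 3) = (-1)(3^3)(1) + (0)(3^5)(2) = -27.

-27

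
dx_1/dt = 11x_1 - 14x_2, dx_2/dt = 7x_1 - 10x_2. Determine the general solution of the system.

Coefficient matrix A = [[11, -14], [7, -10]].
Characteristic polynomial det(A - λI) = λ^2 - λ - 12 = 0.
Eigenvalues λ = -3, 4.
For λ=-3: (A-λI) row 1 is [14, -14], so an eigenvector is (-1, -1).
For λ=4: (A-λI) row 1 is [7, -14], so an eigenvector is (2, 1).
General solution: K_1e^(-3t)(-1,-1) + K_2e^(4t)(2,1).

x_1(t) = -K_1e^(-3t) + 2K_2e^(4t), x_2(t) = -K_1e^(-3t) + K_2e^(4t)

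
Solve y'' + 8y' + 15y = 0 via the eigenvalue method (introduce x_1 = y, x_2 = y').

y(t) = C_1e^(-3t) + C_2e^(-5t)

Let x_1 = y, x_2 = y'. Then x_1' = x_2 and x_2' = -15x_1 - 8x_2.
A = [[0,1],[-15,-8]]; det(A-λI) = λ^2 + 8λ + 15.
Eigenvalues λ = -3, -5 with eigenvectors (1,-3), (1,-5).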